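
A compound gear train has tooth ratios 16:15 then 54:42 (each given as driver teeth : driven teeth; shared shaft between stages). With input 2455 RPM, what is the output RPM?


Stage 1: RPM_B = RPM_A × t_A/t_B = 2455 × 16/15 = 39280/15 ≈ 2618.67
B and C share a shaft → RPM_C = RPM_B
Stage 2: RPM_D = RPM_C × t_C/t_D = RPM_A × (t_A×t_C)/(t_B×t_D)
Overall ratio = (16×54)/(15×42) = 864/630
RPM_D = 2455 × 864/630 = 2121120/630
≈ 3366.86 RPM

3366.86 RPM


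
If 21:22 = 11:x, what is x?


Cross multiply: 21 × x = 22 × 11
21x = 242
x = 242 / 21
= 11.52

11.52


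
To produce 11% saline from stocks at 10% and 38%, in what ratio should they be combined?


Let x parts of 10% mix with y parts of 38%.
10x + 38y = 11(x + y)
10x + 38y = 11x + 11y
x(10 - 11) = y(11 - 38)
x/y = (38 - 11)/(11 - 10) = 27/1
Simplify: 27:1
= 27:1

27:1


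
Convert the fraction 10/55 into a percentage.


Percentage = (part / whole) × 100
= (10 / 55) × 100
≈ 18.18%

18.18%


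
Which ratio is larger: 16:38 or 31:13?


16/38 = 0.4211
31/13 = 2.3846
0.4211 < 2.3846, so 16:38 is less
= 31:13

31:13


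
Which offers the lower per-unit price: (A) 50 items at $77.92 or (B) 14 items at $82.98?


Deal A: $77.92/50 = $1.5584/unit
Deal B: $82.98/14 = $5.9271/unit
A is cheaper per unit
= Deal A

Deal A


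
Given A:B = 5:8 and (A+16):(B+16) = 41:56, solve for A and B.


Let A = 5k, B = 8k.
(5k + 16) / (8k + 16) = 41/56
Cross-multiply: 56(5k + 16) = 41(8k + 16)
280k + 896 = 328k + 656
280k - 328k = 656 - 896
-48k = -240
k = -240/-48 = 5
A = 5×5 = 25, B = 8×5 = 40
= A = 25, B = 40

A = 25, B = 40


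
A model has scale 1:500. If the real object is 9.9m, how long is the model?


Model size = real / scale
= 9.9 / 500
= 0.0198 m

0.0198 m


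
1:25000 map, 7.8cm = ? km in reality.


Real distance = map distance × scale
= 7.8cm × 25000
= 195000 cm = 1950.0 m
= 1.950 km

1.950 km


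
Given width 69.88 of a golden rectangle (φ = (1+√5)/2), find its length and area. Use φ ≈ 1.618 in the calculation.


φ = (1 + √5) / 2 ≈ 1.618
Length = width × φ = 69.88 × 1.618 = 113.06584
≈ 113.07
Area = width × length = 69.88 × 113.06584 = 7901.0408992 ≈ 7901.04
= Length: 113.07, Area: 7901.04

Length: 113.07, Area: 7901.04


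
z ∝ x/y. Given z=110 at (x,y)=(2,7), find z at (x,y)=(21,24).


z = k·x/y
Solve for k using the known point: k = z·y/x = 110×7/2 = 770/2 = 385.0000
Now evaluate at x=21, y=24:
z = k × 21 / 24 = (770 × 21) / (2 × 24) = 16170/48
= 336.8750

336.8750


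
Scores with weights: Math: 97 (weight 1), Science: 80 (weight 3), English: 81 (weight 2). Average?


Numerator = 97×1 + 80×3 + 81×2
= 97 + 240 + 162
= 499
Total weight = 6
Weighted avg = 499/6
= 83.17

83.17


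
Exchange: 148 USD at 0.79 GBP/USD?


Amount × rate = 148 × 0.79
= 116.92 GBP

116.92 GBP


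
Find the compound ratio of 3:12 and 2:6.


Compound ratio = (3×2) : (12×6)
= 6:72
GCD = 6
= 1:12

1:12


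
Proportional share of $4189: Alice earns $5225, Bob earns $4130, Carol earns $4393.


Total income = 5225 + 4130 + 4393 = $13748
Alice: $4189 × 5225/13748 = $1592.05
Bob: $4189 × 4130/13748 = $1258.41
Carol: $4189 × 4393/13748 = $1338.54
= Alice: $1592.05, Bob: $1258.41, Carol: $1338.54

Alice: $1592.05, Bob: $1258.41, Carol: $1338.54


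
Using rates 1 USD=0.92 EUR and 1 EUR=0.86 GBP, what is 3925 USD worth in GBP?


Step 1: 3925 USD × 0.92 = 3611.00 EUR
Step 2: 3611.00 EUR × 0.86 = 3105.46 GBP
Implied rate USD→GBP = 0.92 × 0.86 = 0.7912
= 3105.46 GBP

3105.46 GBP


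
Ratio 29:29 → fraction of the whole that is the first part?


Total parts = 29 + 29 = 58
First part: 29/58 = 1/2
= 1/2

1/2


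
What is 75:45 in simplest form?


GCD(75, 45) = 15
75/15 : 45/15
= 5:3

5:3


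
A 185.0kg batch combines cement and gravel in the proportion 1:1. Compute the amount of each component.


Total parts = 1 + 1 = 2
cement: 185.0 × 1/2 = 92.5kg
gravel: 185.0 × 1/2 = 92.5kg
= 92.5kg and 92.5kg

92.5kg and 92.5kg


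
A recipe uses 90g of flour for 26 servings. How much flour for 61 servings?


Direct proportion: y/x = constant
k = 90/26 ≈ 3.4615
y₂ = k × 61 = 90 × 61 / 26 = 5490/26
≈ 211.15

211.15


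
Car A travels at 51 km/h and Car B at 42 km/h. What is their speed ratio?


Ratio = 51:42
GCD = 3
Simplified = 17:14
Time ratio (same distance) = 14:17
Speed ratio = 17:14

17:14


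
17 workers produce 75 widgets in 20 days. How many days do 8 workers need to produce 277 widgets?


Days ∝ work / workers, so d₂ = d₁ × (m₁/m₂) × (w₂/w₁)
Workers factor (inverse): 17/8 = 2.1250
Work factor (direct): 277/75 ≈ 3.6933
d₂ = 20 × 17/8 × 277/75 = (20 × 17 × 277) / (8 × 75) = 94180/600
≈ 156.97 days

156.97 days


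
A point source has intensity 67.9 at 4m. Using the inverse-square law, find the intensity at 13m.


I₁d₁² = I₂d₂²
I₂ = I₁ × (d₁/d₂)²
= 67.9 × (4/13)²
= 67.9 × 16/169
= 1086.4/169
≈ 6.4284

6.4284


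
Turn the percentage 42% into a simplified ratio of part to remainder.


42% means 42 parts out of 100; remainder = 58
Part : remainder = 42:58
GCD = 2
= 21:29

21:29


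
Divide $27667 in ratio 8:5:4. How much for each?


Total parts = 8 + 5 + 4 = 17
Part 1: 27667 × 8/17 = 13019.76
Part 2: 27667 × 5/17 = 8137.35
Part 3: 27667 × 4/17 = 6509.88
= Part 1: $13019.76, Part 2: $8137.35, Part 3: $6509.88

Part 1: $13019.76, Part 2: $8137.35, Part 3: $6509.88


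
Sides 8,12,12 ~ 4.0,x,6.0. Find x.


Scale factor = 4.0/8 = 0.5
Missing side = 12 × 0.5
= 6.0

6.0


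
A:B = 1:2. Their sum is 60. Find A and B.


Let A = 1k, B = 2k.
1k + 2k = 60
3k = 60 → k = 60/3 = 20
A = 1×20 = 20, B = 2×20 = 40
= A = 20, B = 40

A = 20, B = 40


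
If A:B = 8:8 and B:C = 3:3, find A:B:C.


Match B: multiply A:B by 3 → 24:24
Multiply B:C by 8 → 24:24
Combined: 24:24:24
GCD = 24
= 1:1:1

1:1:1


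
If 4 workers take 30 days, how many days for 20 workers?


Inverse proportion: x × y = constant
k = 4 × 30 = 120
y₂ = k / 20 = 120 / 20
= 6.00

6.00


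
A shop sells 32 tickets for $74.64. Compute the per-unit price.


Unit rate = total / quantity
= 74.64 / 32
= $2.33 per unit

$2.33 per unit


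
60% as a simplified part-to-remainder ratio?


60% means 60 parts out of 100; remainder = 40
Part : remainder = 60:40
GCD = 20
= 3:2

3:2


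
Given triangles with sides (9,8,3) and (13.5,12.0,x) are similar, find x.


Scale factor = 13.5/9 = 1.5
Missing side = 3 × 1.5
= 4.5

4.5


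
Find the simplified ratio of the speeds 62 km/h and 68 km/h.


Ratio = 62:68
GCD = 2
Simplified = 31:34
Time ratio (same distance) = 34:31
Speed ratio = 31:34

31:34


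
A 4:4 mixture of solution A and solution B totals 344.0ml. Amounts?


Total parts = 4 + 4 = 8
solution A: 344.0 × 4/8 = 172.0ml
solution B: 344.0 × 4/8 = 172.0ml
= 172.0ml and 172.0ml

172.0ml and 172.0ml


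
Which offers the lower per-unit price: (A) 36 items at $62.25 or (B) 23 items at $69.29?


Deal A: $62.25/36 = $1.7292/unit
Deal B: $69.29/23 = $3.0126/unit
A is cheaper per unit
= Deal A

Deal A


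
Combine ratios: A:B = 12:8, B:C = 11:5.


Match B: multiply A:B by 11 → 132:88
Multiply B:C by 8 → 88:40
Combined: 132:88:40
GCD = 4
= 33:22:10

33:22:10


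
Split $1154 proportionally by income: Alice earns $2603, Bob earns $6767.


Total income = 2603 + 6767 = $9370
Alice: $1154 × 2603/9370 = $320.58
Bob: $1154 × 6767/9370 = $833.42
= Alice: $320.58, Bob: $833.42

Alice: $320.58, Bob: $833.42


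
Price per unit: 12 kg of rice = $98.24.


Unit rate = total / quantity
= 98.24 / 12
= $8.19 per unit

$8.19 per unit


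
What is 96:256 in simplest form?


GCD(96, 256) = 32
96/32 : 256/32
= 3:8

3:8


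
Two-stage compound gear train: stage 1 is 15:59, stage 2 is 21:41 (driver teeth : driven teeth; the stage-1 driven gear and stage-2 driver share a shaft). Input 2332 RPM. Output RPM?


Stage 1: RPM_B = RPM_A × t_A/t_B = 2332 × 15/59 = 34980/59 ≈ 592.88
B and C share a shaft → RPM_C = RPM_B
Stage 2: RPM_D = RPM_C × t_C/t_D = RPM_A × (t_A×t_C)/(t_B×t_D)
Overall ratio = (15×21)/(59×41) = 315/2419
RPM_D = 2332 × 315/2419 = 734580/2419
≈ 303.67 RPM

303.67 RPM


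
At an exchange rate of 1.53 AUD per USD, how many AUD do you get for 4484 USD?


Amount × rate = 4484 × 1.53
= 6860.52 AUD

6860.52 AUD


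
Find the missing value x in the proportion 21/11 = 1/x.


Cross multiply: 21 × x = 11 × 1
21x = 11
x = 11 / 21
= 0.52

0.52


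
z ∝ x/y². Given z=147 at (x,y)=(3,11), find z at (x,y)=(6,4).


z = k·x/y²
Solve for k using the known point: k = z·y²/x = 147×121/3 = 17787/3 = 5929.0000
Now evaluate at x=6, y=4:
z = k × 6 / 16 = (17787 × 6) / (3 × 16) = 106722/48
= 2223.3750

2223.3750


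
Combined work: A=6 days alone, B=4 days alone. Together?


Rate of A = 1/6 per day
Rate of B = 1/4 per day
Combined rate = 1/6 + 1/4 = 10/24 ≈ 0.4167 per day
Days = 1 / combined rate = 24/10
= 2.40 days

2.40 days


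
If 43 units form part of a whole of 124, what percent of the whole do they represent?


Percentage = (part / whole) × 100
= (43 / 124) × 100
≈ 34.68%

34.68%


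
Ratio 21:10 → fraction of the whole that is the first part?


Total parts = 21 + 10 = 31
First part: 21/31 = 21/31
= 21/31

21/31


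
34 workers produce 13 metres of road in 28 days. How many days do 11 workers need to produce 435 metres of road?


Days ∝ work / workers, so d₂ = d₁ × (m₁/m₂) × (w₂/w₁)
Workers factor (inverse): 34/11 ≈ 3.0909
Work factor (direct): 435/13 ≈ 33.4615
d₂ = 28 × 34/11 × 435/13 = (28 × 34 × 435) / (11 × 13) = 414120/143
≈ 2895.94 days

2895.94 days


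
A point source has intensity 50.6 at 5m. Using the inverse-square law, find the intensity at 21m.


I₁d₁² = I₂d₂²
I₂ = I₁ × (d₁/d₂)²
= 50.6 × (5/21)²
= 50.6 × 25/441
= 1265/441
≈ 2.8685

2.8685


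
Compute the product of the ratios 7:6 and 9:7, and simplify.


Compound ratio = (7×9) : (6×7)
= 63:42
GCD = 21
= 3:2

3:2


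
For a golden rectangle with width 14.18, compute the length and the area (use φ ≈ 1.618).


φ = (1 + √5) / 2 ≈ 1.618
Length = width × φ = 14.18 × 1.618 = 22.94324
≈ 22.94
Area = width × length = 14.18 × 22.94324 = 325.3351432 ≈ 325.34
= Length: 22.94, Area: 325.34

Length: 22.94, Area: 325.34


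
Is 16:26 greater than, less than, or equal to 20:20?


16/26 = 0.6154
20/20 = 1.0000
0.6154 < 1.0000, so 16:26 is less
= less than

less than


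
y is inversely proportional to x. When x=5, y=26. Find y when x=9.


Inverse proportion: x × y = constant
k = 5 × 26 = 130
y₂ = k / 9 = 130 / 9
= 14.44

14.44


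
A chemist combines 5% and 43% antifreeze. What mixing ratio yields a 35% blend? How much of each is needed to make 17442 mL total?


Let x parts of 5% mix with y parts of 43%.
5x + 43y = 35(x + y)
5x + 43y = 35x + 35y
x(5 - 35) = y(35 - 43)
x/y = (43 - 35)/(35 - 5) = 8/30
Simplify: 4:15
Total parts = 19; one part = 17442/19 = 918.00 mL
5% solution: 4×918.00 = 3672.00 mL
43% solution: 15×918.00 = 13770.00 mL
= ratio 4:15; 3672.00 mL and 13770.00 mL

ratio 4:15; 3672.00 mL and 13770.00 mL


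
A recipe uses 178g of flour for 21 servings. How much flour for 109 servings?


Direct proportion: y/x = constant
k = 178/21 ≈ 8.4762
y₂ = k × 109 = 178 × 109 / 21 = 19402/21
≈ 923.90

923.90


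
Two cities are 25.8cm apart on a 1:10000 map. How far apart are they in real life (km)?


Real distance = map distance × scale
= 25.8cm × 10000
= 258000 cm = 2580.0 m
= 2.580 km

2.580 km


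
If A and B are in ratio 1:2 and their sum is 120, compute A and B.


Let A = 1k, B = 2k.
1k + 2k = 120
3k = 120 → k = 120/3 = 40
A = 1×40 = 40, B = 2×40 = 80
= A = 40, B = 80

A = 40, B = 80


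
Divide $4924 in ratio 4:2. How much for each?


Total parts = 4 + 2 = 6
Part 1: 4924 × 4/6 = 3282.67
Part 2: 4924 × 2/6 = 1641.33
= Part 1: $3282.67, Part 2: $1641.33

Part 1: $3282.67, Part 2: $1641.33


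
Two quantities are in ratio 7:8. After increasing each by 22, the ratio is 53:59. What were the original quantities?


Let A = 7k, B = 8k.
(7k + 22) / (8k + 22) = 53/59
Cross-multiply: 59(7k + 22) = 53(8k + 22)
413k + 1298 = 424k + 1166
413k - 424k = 1166 - 1298
-11k = -132
k = -132/-11 = 12
A = 7×12 = 84, B = 8×12 = 96
= A = 84, B = 96

A = 84, B = 96


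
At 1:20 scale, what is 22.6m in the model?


Model size = real / scale
= 22.6 / 20
= 1.1300 m

1.1300 m


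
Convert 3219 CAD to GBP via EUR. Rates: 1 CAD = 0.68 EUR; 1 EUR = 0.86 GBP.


Step 1: 3219 CAD × 0.68 = 2188.92 EUR
Step 2: 2188.92 EUR × 0.86 = 1882.47 GBP
Implied rate CAD→GBP = 0.68 × 0.86 = 0.5848
= 1882.47 GBP

1882.47 GBP


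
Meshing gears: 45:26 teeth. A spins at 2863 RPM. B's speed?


Gear ratio = 45:26 = 45:26
RPM_B = RPM_A × (teeth_A / teeth_B)
= 2863 × (45/26)
= 4955.2 RPM

4955.2 RPM


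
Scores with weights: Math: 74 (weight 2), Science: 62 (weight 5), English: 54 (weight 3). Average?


Numerator = 74×2 + 62×5 + 54×3
= 148 + 310 + 162
= 620
Total weight = 10
Weighted avg = 620/10
= 62.00

62.00


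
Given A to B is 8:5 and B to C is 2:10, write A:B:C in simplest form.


Match B: multiply A:B by 2 → 16:10
Multiply B:C by 5 → 10:50
Combined: 16:10:50
GCD = 2
= 8:5:25

8:5:25


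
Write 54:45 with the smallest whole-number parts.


GCD(54, 45) = 9
54/9 : 45/9
= 6:5

6:5


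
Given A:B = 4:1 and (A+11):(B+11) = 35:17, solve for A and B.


Let A = 4k, B = 1k.
(4k + 11) / (1k + 11) = 35/17
Cross-multiply: 17(4k + 11) = 35(1k + 11)
68k + 187 = 35k + 385
68k - 35k = 385 - 187
33k = 198
k = 198/33 = 6
A = 4×6 = 24, B = 1×6 = 6
= A = 24, B = 6

A = 24, B = 6


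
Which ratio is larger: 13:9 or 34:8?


13/9 = 1.4444
34/8 = 4.2500
1.4444 < 4.2500, so 13:9 is less
= 34:8

34:8


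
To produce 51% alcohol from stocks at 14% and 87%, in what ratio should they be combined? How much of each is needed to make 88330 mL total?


Let x parts of 14% mix with y parts of 87%.
14x + 87y = 51(x + y)
14x + 87y = 51x + 51y
x(14 - 51) = y(51 - 87)
x/y = (87 - 51)/(51 - 14) = 36/37
Simplify: 36:37
Total parts = 73; one part = 88330/73 = 1210.00 mL
14% solution: 36×1210.00 = 43560.00 mL
87% solution: 37×1210.00 = 44770.00 mL
= ratio 36:37; 43560.00 mL and 44770.00 mL

ratio 36:37; 43560.00 mL and 44770.00 mL


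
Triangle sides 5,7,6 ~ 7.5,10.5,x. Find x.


Scale factor = 7.5/5 = 1.5
Missing side = 6 × 1.5
= 9.0

9.0


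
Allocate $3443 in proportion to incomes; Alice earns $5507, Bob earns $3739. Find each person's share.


Total income = 5507 + 3739 = $9246
Alice: $3443 × 5507/9246 = $2050.68
Bob: $3443 × 3739/9246 = $1392.32
= Alice: $2050.68, Bob: $1392.32

Alice: $2050.68, Bob: $1392.32


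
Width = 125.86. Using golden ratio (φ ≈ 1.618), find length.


φ = (1 + √5) / 2 ≈ 1.618
Length = width × φ = 125.86 × 1.618 = 203.64148
≈ 203.64

203.64


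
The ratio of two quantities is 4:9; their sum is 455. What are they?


Let A = 4k, B = 9k.
4k + 9k = 455
13k = 455 → k = 455/13 = 35
A = 4×35 = 140, B = 9×35 = 315
= A = 140, B = 315

A = 140, B = 315


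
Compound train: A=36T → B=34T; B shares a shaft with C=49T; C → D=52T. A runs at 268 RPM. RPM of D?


Stage 1: RPM_B = RPM_A × t_A/t_B = 268 × 36/34 = 9648/34 ≈ 283.76
B and C share a shaft → RPM_C = RPM_B
Stage 2: RPM_D = RPM_C × t_C/t_D = RPM_A × (t_A×t_C)/(t_B×t_D)
Overall ratio = (36×49)/(34×52) = 1764/1768
RPM_D = 268 × 1764/1768 = 472752/1768
≈ 267.39 RPM

267.39 RPM


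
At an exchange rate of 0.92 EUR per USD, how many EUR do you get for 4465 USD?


Amount × rate = 4465 × 0.92
= 4107.80 EUR

4107.80 EUR


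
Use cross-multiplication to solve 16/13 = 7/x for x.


Cross multiply: 16 × x = 13 × 7
16x = 91
x = 91 / 16
= 5.69

5.69


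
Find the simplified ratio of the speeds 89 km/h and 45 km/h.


Ratio = 89:45
GCD = 1
Simplified = 89:45
Time ratio (same distance) = 45:89
Speed ratio = 89:45

89:45


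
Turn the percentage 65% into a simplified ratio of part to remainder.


65% means 65 parts out of 100; remainder = 35
Part : remainder = 65:35
GCD = 5
= 13:7

13:7


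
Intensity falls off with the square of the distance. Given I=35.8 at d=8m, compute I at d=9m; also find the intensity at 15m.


I₁d₁² = I₂d₂²
I at 9m = 35.8 × (8/9)² = 35.8 × 64/81 = 2291.2/81 ≈ 28.2864
I at 15m = 35.8 × (8/15)² = 35.8 × 64/225 = 2291.2/225 ≈ 10.1831
= 28.2864 and 10.1831

28.2864 and 10.1831


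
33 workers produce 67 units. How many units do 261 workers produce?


Direct proportion: y/x = constant
k = 67/33 ≈ 2.0303
y₂ = k × 261 = 67 × 261 / 33 = 17487/33
≈ 529.91

529.91


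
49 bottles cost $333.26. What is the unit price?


Unit rate = total / quantity
= 333.26 / 49
= $6.80 per unit

$6.80 per unit


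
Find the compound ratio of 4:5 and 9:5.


Compound ratio = (4×9) : (5×5)
= 36:25
GCD = 1
= 36:25

36:25


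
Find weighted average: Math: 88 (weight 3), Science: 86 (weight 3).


Numerator = 88×3 + 86×3
= 264 + 258
= 522
Total weight = 6
Weighted avg = 522/6
= 87.00

87.00


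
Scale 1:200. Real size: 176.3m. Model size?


Model size = real / scale
= 176.3 / 200
= 0.8815 m

0.8815 m


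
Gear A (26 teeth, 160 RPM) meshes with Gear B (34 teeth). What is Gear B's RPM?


Gear ratio = 26:34 = 13:17
RPM_B = RPM_A × (teeth_A / teeth_B)
= 160 × (26/34)
= 122.4 RPM

122.4 RPM


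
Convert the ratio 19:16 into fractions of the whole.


Total parts = 19 + 16 = 35
First part: 19/35 = 19/35
Second part: 16/35 = 16/35
= 19/35 and 16/35

19/35 and 16/35


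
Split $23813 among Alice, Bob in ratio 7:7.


Total parts = 7 + 7 = 14
Alice: 23813 × 7/14 = 11906.50
Bob: 23813 × 7/14 = 11906.50
= Alice: $11906.50, Bob: $11906.50

Alice: $11906.50, Bob: $11906.50


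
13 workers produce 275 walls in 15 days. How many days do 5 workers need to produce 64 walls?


Days ∝ work / workers, so d₂ = d₁ × (m₁/m₂) × (w₂/w₁)
Workers factor (inverse): 13/5 = 2.6000
Work factor (direct): 64/275 ≈ 0.2327
d₂ = 15 × 13/5 × 64/275 = (15 × 13 × 64) / (5 × 275) = 12480/1375
≈ 9.08 days

9.08 days


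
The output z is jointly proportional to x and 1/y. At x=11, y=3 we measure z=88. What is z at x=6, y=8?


z = k·x/y
Solve for k using the known point: k = z·y/x = 88×3/11 = 264/11 = 24.0000
Now evaluate at x=6, y=8:
z = k × 6 / 8 = (264 × 6) / (11 × 8) = 1584/88
= 18.0000

18.0000


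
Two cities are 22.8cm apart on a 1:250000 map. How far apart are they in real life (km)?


Real distance = map distance × scale
= 22.8cm × 250000
= 5700000 cm = 57000.0 m
= 57.000 km

57.000 km


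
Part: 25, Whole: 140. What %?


Percentage = (part / whole) × 100
= (25 / 140) × 100
≈ 17.86%

17.86%


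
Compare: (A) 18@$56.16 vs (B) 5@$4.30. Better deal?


Deal A: $56.16/18 = $3.1200/unit
Deal B: $4.30/5 = $0.8600/unit
B is cheaper per unit
= Deal B

Deal B


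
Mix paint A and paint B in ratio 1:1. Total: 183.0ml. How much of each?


Total parts = 1 + 1 = 2
paint A: 183.0 × 1/2 = 91.5ml
paint B: 183.0 × 1/2 = 91.5ml
= 91.5ml and 91.5ml

91.5ml and 91.5ml


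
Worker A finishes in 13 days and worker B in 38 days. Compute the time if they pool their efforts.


Rate of A = 1/13 per day
Rate of B = 1/38 per day
Combined rate = 1/13 + 1/38 = 51/494 ≈ 0.1032 per day
Days = 1 / combined rate = 494/51
≈ 9.69 days

9.69 days


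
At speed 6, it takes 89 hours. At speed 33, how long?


Inverse proportion: x × y = constant
k = 6 × 89 = 534
y₂ = k / 33 = 534 / 33
= 16.18

16.18


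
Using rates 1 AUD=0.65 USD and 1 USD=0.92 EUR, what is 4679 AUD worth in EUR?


Step 1: 4679 AUD × 0.65 = 3041.35 USD
Step 2: 3041.35 USD × 0.92 = 2798.04 EUR
Implied rate AUD→EUR = 0.65 × 0.92 = 0.5980
= 2798.04 EUR

2798.04 EUR


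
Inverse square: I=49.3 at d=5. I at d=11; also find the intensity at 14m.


I₁d₁² = I₂d₂²
I at 11m = 49.3 × (5/11)² = 49.3 × 25/121 = 1232.5/121 ≈ 10.1860
I at 14m = 49.3 × (5/14)² = 49.3 × 25/196 = 1232.5/196 ≈ 6.2883
= 10.1860 and 6.2883

10.1860 and 6.2883


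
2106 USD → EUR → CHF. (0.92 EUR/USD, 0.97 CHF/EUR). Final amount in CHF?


Step 1: 2106 USD × 0.92 = 1937.52 EUR
Step 2: 1937.52 EUR × 0.97 = 1879.39 CHF
Implied rate USD→CHF = 0.92 × 0.97 = 0.8924
= 1879.39 CHF

1879.39 CHF


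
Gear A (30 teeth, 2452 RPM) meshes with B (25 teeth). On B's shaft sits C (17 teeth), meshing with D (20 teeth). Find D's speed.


Stage 1: RPM_B = RPM_A × t_A/t_B = 2452 × 30/25 = 73560/25 = 2942.40
B and C share a shaft → RPM_C = RPM_B
Stage 2: RPM_D = RPM_C × t_C/t_D = RPM_A × (t_A×t_C)/(t_B×t_D)
Overall ratio = (30×17)/(25×20) = 510/500
RPM_D = 2452 × 510/500 = 1250520/500
= 2501.04 RPM

2501.04 RPM


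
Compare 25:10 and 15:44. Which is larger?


25/10 = 2.5000
15/44 = 0.3409
2.5000 > 0.3409, so 25:10 is greater
= 25:10

25:10


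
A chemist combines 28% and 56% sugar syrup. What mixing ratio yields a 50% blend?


Let x parts of 28% mix with y parts of 56%.
28x + 56y = 50(x + y)
28x + 56y = 50x + 50y
x(28 - 50) = y(50 - 56)
x/y = (56 - 50)/(50 - 28) = 6/22
Simplify: 3:11
= 3:11

3:11


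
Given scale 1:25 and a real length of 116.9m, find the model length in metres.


Model size = real / scale
= 116.9 / 25
= 4.6760 m

4.6760 m


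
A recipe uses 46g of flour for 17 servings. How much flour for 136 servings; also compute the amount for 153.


Direct proportion: y/x = constant
k = 46/17 ≈ 2.7059
y at x=136: k × 136 = 46 × 136 / 17 = 6256/17 = 368.00
y at x=153: k × 153 = 46 × 153 / 17 = 7038/17 = 414.00
= 368.00 and 414.00

368.00 and 414.00


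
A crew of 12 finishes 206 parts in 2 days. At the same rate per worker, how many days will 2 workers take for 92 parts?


Days ∝ work / workers, so d₂ = d₁ × (m₁/m₂) × (w₂/w₁)
Workers factor (inverse): 12/2 = 6.0000
Work factor (direct): 92/206 ≈ 0.4466
d₂ = 2 × 12/2 × 92/206 = (2 × 12 × 92) / (2 × 206) = 2208/412
≈ 5.36 days

5.36 days


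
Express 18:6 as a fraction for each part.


Total parts = 18 + 6 = 24
First part: 18/24 = 3/4
Second part: 6/24 = 1/4
= 3/4 and 1/4

3/4 and 1/4


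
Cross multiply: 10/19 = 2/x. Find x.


Cross multiply: 10 × x = 19 × 2
10x = 38
x = 38 / 10
= 3.80

3.80


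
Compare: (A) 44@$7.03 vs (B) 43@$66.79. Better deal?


Deal A: $7.03/44 = $0.1598/unit
Deal B: $66.79/43 = $1.5533/unit
A is cheaper per unit
= Deal A

Deal A


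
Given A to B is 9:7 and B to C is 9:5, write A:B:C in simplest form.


Match B: multiply A:B by 9 → 81:63
Multiply B:C by 7 → 63:35
Combined: 81:63:35
GCD = 1
= 81:63:35

81:63:35


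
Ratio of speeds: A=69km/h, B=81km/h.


Ratio = 69:81
GCD = 3
Simplified = 23:27
Time ratio (same distance) = 27:23
Speed ratio = 23:27

23:27


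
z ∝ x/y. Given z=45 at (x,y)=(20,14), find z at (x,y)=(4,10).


z = k·x/y
Solve for k using the known point: k = z·y/x = 45×14/20 = 630/20 = 31.5000
Now evaluate at x=4, y=10:
z = k × 4 / 10 = (630 × 4) / (20 × 10) = 2520/200
= 12.6000

12.6000


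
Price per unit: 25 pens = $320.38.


Unit rate = total / quantity
= 320.38 / 25
= $12.82 per unit

$12.82 per unit


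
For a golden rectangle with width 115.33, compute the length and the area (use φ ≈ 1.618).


φ = (1 + √5) / 2 ≈ 1.618
Length = width × φ = 115.33 × 1.618 = 186.60394
≈ 186.60
Area = width × length = 115.33 × 186.60394 = 21521.0324002 ≈ 21521.03
= Length: 186.60, Area: 21521.03

Length: 186.60, Area: 21521.03


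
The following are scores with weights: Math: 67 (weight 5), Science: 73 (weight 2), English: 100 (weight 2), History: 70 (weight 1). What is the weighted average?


Numerator = 67×5 + 73×2 + 100×2 + 70×1
= 335 + 146 + 200 + 70
= 751
Total weight = 10
Weighted avg = 751/10
= 75.10

75.10


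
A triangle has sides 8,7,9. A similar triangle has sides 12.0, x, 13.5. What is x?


Scale factor = 12.0/8 = 1.5
Missing side = 7 × 1.5
= 10.5

10.5


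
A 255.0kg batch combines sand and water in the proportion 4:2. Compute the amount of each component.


Total parts = 4 + 2 = 6
sand: 255.0 × 4/6 = 170.0kg
water: 255.0 × 2/6 = 85.0kg
= 170.0kg and 85.0kg

170.0kg and 85.0kg


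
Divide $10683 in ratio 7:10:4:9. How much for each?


Total parts = 7 + 10 + 4 + 9 = 30
Part 1: 10683 × 7/30 = 2492.70
Part 2: 10683 × 10/30 = 3561.00
Part 3: 10683 × 4/30 = 1424.40
Part 4: 10683 × 9/30 = 3204.90
= Part 1: $2492.70, Part 2: $3561.00, Part 3: $1424.40, Part 4: $3204.90

Part 1: $2492.70, Part 2: $3561.00, Part 3: $1424.40, Part 4: $3204.90


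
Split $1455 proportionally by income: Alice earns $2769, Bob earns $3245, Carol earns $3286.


Total income = 2769 + 3245 + 3286 = $9300
Alice: $1455 × 2769/9300 = $433.21
Bob: $1455 × 3245/9300 = $507.69
Carol: $1455 × 3286/9300 = $514.10
= Alice: $433.21, Bob: $507.69, Carol: $514.10

Alice: $433.21, Bob: $507.69, Carol: $514.10


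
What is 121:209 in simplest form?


GCD(121, 209) = 11
121/11 : 209/11
= 11:19

11:19


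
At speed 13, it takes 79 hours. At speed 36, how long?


Inverse proportion: x × y = constant
k = 13 × 79 = 1027
y₂ = k / 36 = 1027 / 36
= 28.53

28.53


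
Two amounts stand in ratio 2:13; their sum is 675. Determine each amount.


Let A = 2k, B = 13k.
2k + 13k = 675
15k = 675 → k = 675/15 = 45
A = 2×45 = 90, B = 13×45 = 585
= A = 90, B = 585

A = 90, B = 585


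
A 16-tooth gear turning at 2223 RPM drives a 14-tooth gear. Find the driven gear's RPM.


Gear ratio = 16:14 = 8:7
RPM_B = RPM_A × (teeth_A / teeth_B)
= 2223 × (16/14)
= 2540.6 RPM

2540.6 RPM


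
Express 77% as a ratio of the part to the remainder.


77% means 77 parts out of 100; remainder = 23
Part : remainder = 77:23
GCD = 1
= 77:23

77:23


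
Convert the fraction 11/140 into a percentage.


Percentage = (part / whole) × 100
= (11 / 140) × 100
≈ 7.86%

7.86%


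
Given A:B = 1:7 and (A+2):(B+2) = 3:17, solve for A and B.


Let A = 1k, B = 7k.
(1k + 2) / (7k + 2) = 3/17
Cross-multiply: 17(1k + 2) = 3(7k + 2)
17k + 34 = 21k + 6
17k - 21k = 6 - 34
-4k = -28
k = -28/-4 = 7
A = 1×7 = 7, B = 7×7 = 49
= A = 7, B = 49

A = 7, B = 49


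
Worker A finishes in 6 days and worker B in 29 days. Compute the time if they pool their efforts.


Rate of A = 1/6 per day
Rate of B = 1/29 per day
Combined rate = 1/6 + 1/29 = 35/174 ≈ 0.2011 per day
Days = 1 / combined rate = 174/35
≈ 4.97 days

4.97 days


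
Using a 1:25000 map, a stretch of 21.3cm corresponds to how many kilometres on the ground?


Real distance = map distance × scale
= 21.3cm × 25000
= 532500 cm = 5325.0 m
= 5.325 km

5.325 km


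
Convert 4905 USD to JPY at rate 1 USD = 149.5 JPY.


Amount × rate = 4905 × 149.5
= 733297.50 JPY

733297.50 JPY


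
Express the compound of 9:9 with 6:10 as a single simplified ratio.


Compound ratio = (9×6) : (9×10)
= 54:90
GCD = 18
= 3:5

3:5


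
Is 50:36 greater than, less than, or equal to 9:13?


50/36 = 1.3889
9/13 = 0.6923
1.3889 > 0.6923, so 50:36 is greater
= greater than

greater than


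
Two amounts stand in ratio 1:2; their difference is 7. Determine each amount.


Let A = 1k, B = 2k.
2k - 1k = 7
1k = 7 → k = 7/1 = 7
A = 1×7 = 7, B = 2×7 = 14
= A = 7, B = 14

A = 7, B = 14


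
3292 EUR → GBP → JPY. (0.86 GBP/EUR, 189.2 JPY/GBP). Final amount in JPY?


Step 1: 3292 EUR × 0.86 = 2831.12 GBP
Step 2: 2831.12 GBP × 189.2 = 535647.90 JPY
Implied rate EUR→JPY = 0.86 × 189.2 = 162.7120
= 535647.90 JPY

535647.90 JPY


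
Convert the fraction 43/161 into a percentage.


Percentage = (part / whole) × 100
= (43 / 161) × 100
≈ 26.71%

26.71%


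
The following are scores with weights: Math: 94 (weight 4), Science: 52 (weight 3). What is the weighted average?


Numerator = 94×4 + 52×3
= 376 + 156
= 532
Total weight = 7
Weighted avg = 532/7
= 76.00

76.00


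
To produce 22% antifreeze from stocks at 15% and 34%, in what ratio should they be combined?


Let x parts of 15% mix with y parts of 34%.
15x + 34y = 22(x + y)
15x + 34y = 22x + 22y
x(15 - 22) = y(22 - 34)
x/y = (34 - 22)/(22 - 15) = 12/7
Simplify: 12:7
= 12:7

12:7


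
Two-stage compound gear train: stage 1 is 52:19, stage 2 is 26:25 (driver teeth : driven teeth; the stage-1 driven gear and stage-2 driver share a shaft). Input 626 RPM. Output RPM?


Stage 1: RPM_B = RPM_A × t_A/t_B = 626 × 52/19 = 32552/19 ≈ 1713.26
B and C share a shaft → RPM_C = RPM_B
Stage 2: RPM_D = RPM_C × t_C/t_D = RPM_A × (t_A×t_C)/(t_B×t_D)
Overall ratio = (52×26)/(19×25) = 1352/475
RPM_D = 626 × 1352/475 = 846352/475
≈ 1781.79 RPM

1781.79 RPM


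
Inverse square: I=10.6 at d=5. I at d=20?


I₁d₁² = I₂d₂²
I₂ = I₁ × (d₁/d₂)²
= 10.6 × (5/20)²
= 10.6 × 25/400
= 265/400
= 0.6625

0.6625


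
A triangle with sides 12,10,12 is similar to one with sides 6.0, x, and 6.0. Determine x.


Scale factor = 6.0/12 = 0.5
Missing side = 10 × 0.5
= 5.0

5.0


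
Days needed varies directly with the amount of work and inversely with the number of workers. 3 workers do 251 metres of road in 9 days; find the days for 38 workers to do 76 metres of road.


Days ∝ work / workers, so d₂ = d₁ × (m₁/m₂) × (w₂/w₁)
Workers factor (inverse): 3/38 ≈ 0.0789
Work factor (direct): 76/251 ≈ 0.3028
d₂ = 9 × 3/38 × 76/251 = (9 × 3 × 76) / (38 × 251) = 2052/9538
≈ 0.22 days

0.22 days


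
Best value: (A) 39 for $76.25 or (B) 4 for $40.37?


Deal A: $76.25/39 = $1.9551/unit
Deal B: $40.37/4 = $10.0925/unit
A is cheaper per unit
= Deal A

Deal A


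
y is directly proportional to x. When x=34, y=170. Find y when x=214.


Direct proportion: y/x = constant
k = 170/34 = 5.0000
y₂ = k × 214 = 170 × 214 / 34 = 36380/34
= 1070.00

1070.00


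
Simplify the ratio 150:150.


GCD(150, 150) = 150
150/150 : 150/150
= 1:1

1:1


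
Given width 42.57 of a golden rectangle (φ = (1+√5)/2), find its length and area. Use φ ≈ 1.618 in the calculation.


φ = (1 + √5) / 2 ≈ 1.618
Length = width × φ = 42.57 × 1.618 = 68.87826
≈ 68.88
Area = width × length = 42.57 × 68.87826 = 2932.1475282 ≈ 2932.15
= Length: 68.88, Area: 2932.15

Length: 68.88, Area: 2932.15


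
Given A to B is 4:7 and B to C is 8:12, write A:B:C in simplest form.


Match B: multiply A:B by 8 → 32:56
Multiply B:C by 7 → 56:84
Combined: 32:56:84
GCD = 4
= 8:14:21

8:14:21


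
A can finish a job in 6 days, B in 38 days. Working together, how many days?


Rate of A = 1/6 per day
Rate of B = 1/38 per day
Combined rate = 1/6 + 1/38 = 44/228 ≈ 0.1930 per day
Days = 1 / combined rate = 228/44
≈ 5.18 days

5.18 days


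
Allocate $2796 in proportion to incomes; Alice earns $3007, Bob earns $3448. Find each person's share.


Total income = 3007 + 3448 = $6455
Alice: $2796 × 3007/6455 = $1302.49
Bob: $2796 × 3448/6455 = $1493.51
= Alice: $1302.49, Bob: $1493.51

Alice: $1302.49, Bob: $1493.51


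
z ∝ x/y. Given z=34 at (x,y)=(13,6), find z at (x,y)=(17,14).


z = k·x/y
Solve for k using the known point: k = z·y/x = 34×6/13 = 204/13 ≈ 15.6923
Now evaluate at x=17, y=14:
z = k × 17 / 14 = (204 × 17) / (13 × 14) = 3468/182
≈ 19.0549

19.0549


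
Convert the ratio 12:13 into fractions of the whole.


Total parts = 12 + 13 = 25
First part: 12/25 = 12/25
Second part: 13/25 = 13/25
= 12/25 and 13/25

12/25 and 13/25


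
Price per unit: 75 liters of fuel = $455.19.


Unit rate = total / quantity
= 455.19 / 75
= $6.07 per unit

$6.07 per unit


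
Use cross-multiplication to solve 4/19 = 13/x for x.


Cross multiply: 4 × x = 19 × 13
4x = 247
x = 247 / 4
= 61.75

61.75


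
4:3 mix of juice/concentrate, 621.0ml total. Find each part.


Total parts = 4 + 3 = 7
juice: 621.0 × 4/7 = 354.9ml
concentrate: 621.0 × 3/7 = 266.1ml
= 354.9ml and 266.1ml

354.9ml and 266.1ml


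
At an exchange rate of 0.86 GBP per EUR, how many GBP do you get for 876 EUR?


Amount × rate = 876 × 0.86
= 753.36 GBP

753.36 GBP


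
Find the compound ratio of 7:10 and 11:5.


Compound ratio = (7×11) : (10×5)
= 77:50
GCD = 1
= 77:50

77:50


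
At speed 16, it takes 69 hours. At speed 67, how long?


Inverse proportion: x × y = constant
k = 16 × 69 = 1104
y₂ = k / 67 = 1104 / 67
= 16.48

16.48


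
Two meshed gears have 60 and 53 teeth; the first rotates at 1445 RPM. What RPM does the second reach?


Gear ratio = 60:53 = 60:53
RPM_B = RPM_A × (teeth_A / teeth_B)
= 1445 × (60/53)
= 1635.8 RPM

1635.8 RPM


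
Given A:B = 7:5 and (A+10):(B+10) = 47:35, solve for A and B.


Let A = 7k, B = 5k.
(7k + 10) / (5k + 10) = 47/35
Cross-multiply: 35(7k + 10) = 47(5k + 10)
245k + 350 = 235k + 470
245k - 235k = 470 - 350
10k = 120
k = 120/10 = 12
A = 7×12 = 84, B = 5×12 = 60
= A = 84, B = 60

A = 84, B = 60


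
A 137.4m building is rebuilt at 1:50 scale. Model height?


Model size = real / scale
= 137.4 / 50
= 2.7480 m

2.7480 m


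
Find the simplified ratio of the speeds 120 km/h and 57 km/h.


Ratio = 120:57
GCD = 3
Simplified = 40:19
Time ratio (same distance) = 19:40
Speed ratio = 40:19

40:19


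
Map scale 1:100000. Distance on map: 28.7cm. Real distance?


Real distance = map distance × scale
= 28.7cm × 100000
= 2870000 cm = 28700.0 m
= 28.700 km

28.700 km


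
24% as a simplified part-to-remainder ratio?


24% means 24 parts out of 100; remainder = 76
Part : remainder = 24:76
GCD = 4
= 6:19

6:19


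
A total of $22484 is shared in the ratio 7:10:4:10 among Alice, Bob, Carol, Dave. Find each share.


Total parts = 7 + 10 + 4 + 10 = 31
Alice: 22484 × 7/31 = 5077.03
Bob: 22484 × 10/31 = 7252.90
Carol: 22484 × 4/31 = 2901.16
Dave: 22484 × 10/31 = 7252.90
= Alice: $5077.03, Bob: $7252.90, Carol: $2901.16, Dave: $7252.90

Alice: $5077.03, Bob: $7252.90, Carol: $2901.16, Dave: $7252.90


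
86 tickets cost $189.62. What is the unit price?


Unit rate = total / quantity
= 189.62 / 86
= $2.20 per unit

$2.20 per unit


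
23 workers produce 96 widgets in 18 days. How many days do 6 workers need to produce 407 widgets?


Days ∝ work / workers, so d₂ = d₁ × (m₁/m₂) × (w₂/w₁)
Workers factor (inverse): 23/6 ≈ 3.8333
Work factor (direct): 407/96 ≈ 4.2396
d₂ = 18 × 23/6 × 407/96 = (18 × 23 × 407) / (6 × 96) = 168498/576
≈ 292.53 days

292.53 days


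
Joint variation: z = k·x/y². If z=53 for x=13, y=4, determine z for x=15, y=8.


z = k·x/y²
Solve for k using the known point: k = z·y²/x = 53×16/13 = 848/13 ≈ 65.2308
Now evaluate at x=15, y=8:
z = k × 15 / 64 = (848 × 15) / (13 × 64) = 12720/832
≈ 15.2885

15.2885


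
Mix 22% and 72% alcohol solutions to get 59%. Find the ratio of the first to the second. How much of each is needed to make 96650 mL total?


Let x parts of 22% mix with y parts of 72%.
22x + 72y = 59(x + y)
22x + 72y = 59x + 59y
x(22 - 59) = y(59 - 72)
x/y = (72 - 59)/(59 - 22) = 13/37
Simplify: 13:37
Total parts = 50; one part = 96650/50 = 1933.00 mL
22% solution: 13×1933.00 = 25129.00 mL
72% solution: 37×1933.00 = 71521.00 mL
= ratio 13:37; 25129.00 mL and 71521.00 mL

ratio 13:37; 25129.00 mL and 71521.00 mL


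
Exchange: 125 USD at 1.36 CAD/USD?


Amount × rate = 125 × 1.36
= 170.00 CAD

170.00 CAD


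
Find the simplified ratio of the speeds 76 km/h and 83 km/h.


Ratio = 76:83
GCD = 1
Simplified = 76:83
Time ratio (same distance) = 83:76
Speed ratio = 76:83

76:83


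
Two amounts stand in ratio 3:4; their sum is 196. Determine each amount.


Let A = 3k, B = 4k.
3k + 4k = 196
7k = 196 → k = 196/7 = 28
A = 3×28 = 84, B = 4×28 = 112
= A = 84, B = 112

A = 84, B = 112


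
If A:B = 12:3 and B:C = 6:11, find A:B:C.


Match B: multiply A:B by 6 → 72:18
Multiply B:C by 3 → 18:33
Combined: 72:18:33
GCD = 3
= 24:6:11

24:6:11


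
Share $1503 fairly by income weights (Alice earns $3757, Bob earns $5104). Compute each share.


Total income = 3757 + 5104 = $8861
Alice: $1503 × 3757/8861 = $637.26
Bob: $1503 × 5104/8861 = $865.74
= Alice: $637.26, Bob: $865.74

Alice: $637.26, Bob: $865.74


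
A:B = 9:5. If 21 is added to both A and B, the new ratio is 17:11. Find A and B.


Let A = 9k, B = 5k.
(9k + 21) / (5k + 21) = 17/11
Cross-multiply: 11(9k + 21) = 17(5k + 21)
99k + 231 = 85k + 357
99k - 85k = 357 - 231
14k = 126
k = 126/14 = 9
A = 9×9 = 81, B = 5×9 = 45
= A = 81, B = 45

A = 81, B = 45


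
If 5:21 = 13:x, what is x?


Cross multiply: 5 × x = 21 × 13
5x = 273
x = 273 / 5
= 54.60

54.60


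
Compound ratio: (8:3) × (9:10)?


Compound ratio = (8×9) : (3×10)
= 72:30
GCD = 6
= 12:5

12:5


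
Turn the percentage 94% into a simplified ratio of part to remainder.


94% means 94 parts out of 100; remainder = 6
Part : remainder = 94:6
GCD = 2
= 47:3

47:3


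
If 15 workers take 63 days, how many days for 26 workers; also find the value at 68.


Inverse proportion: x × y = constant
k = 15 × 63 = 945
At x=26: k/26 = 36.35
At x=68: k/68 = 13.90
= 36.35 and 13.90

36.35 and 13.90


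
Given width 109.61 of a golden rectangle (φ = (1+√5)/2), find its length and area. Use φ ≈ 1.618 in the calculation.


φ = (1 + √5) / 2 ≈ 1.618
Length = width × φ = 109.61 × 1.618 = 177.34898
≈ 177.35
Area = width × length = 109.61 × 177.34898 = 19439.2216978 ≈ 19439.22
= Length: 177.35, Area: 19439.22

Length: 177.35, Area: 19439.22


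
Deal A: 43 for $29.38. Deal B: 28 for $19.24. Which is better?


Deal A: $29.38/43 = $0.6833/unit
Deal B: $19.24/28 = $0.6871/unit
A is cheaper per unit
= Deal A

Deal A


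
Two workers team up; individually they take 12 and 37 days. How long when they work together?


Rate of A = 1/12 per day
Rate of B = 1/37 per day
Combined rate = 1/12 + 1/37 = 49/444 ≈ 0.1104 per day
Days = 1 / combined rate = 444/49
≈ 9.06 days

9.06 days


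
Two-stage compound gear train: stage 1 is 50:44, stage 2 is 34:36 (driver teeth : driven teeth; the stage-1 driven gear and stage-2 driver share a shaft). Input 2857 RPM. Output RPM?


Stage 1: RPM_B = RPM_A × t_A/t_B = 2857 × 50/44 = 142850/44 ≈ 3246.59
B and C share a shaft → RPM_C = RPM_B
Stage 2: RPM_D = RPM_C × t_C/t_D = RPM_A × (t_A×t_C)/(t_B×t_D)
Overall ratio = (50×34)/(44×36) = 1700/1584
RPM_D = 2857 × 1700/1584 = 4856900/1584
≈ 3066.22 RPM

3066.22 RPM


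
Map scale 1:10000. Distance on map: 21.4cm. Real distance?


Real distance = map distance × scale
= 21.4cm × 10000
= 214000 cm = 2140.0 m
= 2.140 km

2.140 km


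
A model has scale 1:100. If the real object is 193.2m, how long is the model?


Model size = real / scale
= 193.2 / 100
= 1.9320 m

1.9320 m


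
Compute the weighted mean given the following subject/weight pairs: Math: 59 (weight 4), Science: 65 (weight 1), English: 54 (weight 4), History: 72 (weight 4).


Numerator = 59×4 + 65×1 + 54×4 + 72×4
= 236 + 65 + 216 + 288
= 805
Total weight = 13
Weighted avg = 805/13
= 61.92

61.92


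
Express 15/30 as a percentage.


Percentage = (part / whole) × 100
= (15 / 30) × 100
= 50.00%

50.00%


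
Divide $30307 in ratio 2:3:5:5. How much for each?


Total parts = 2 + 3 + 5 + 5 = 15
Part 1: 30307 × 2/15 = 4040.93
Part 2: 30307 × 3/15 = 6061.40
Part 3: 30307 × 5/15 = 10102.33
Part 4: 30307 × 5/15 = 10102.33
= Part 1: $4040.93, Part 2: $6061.40, Part 3: $10102.33, Part 4: $10102.33

Part 1: $4040.93, Part 2: $6061.40, Part 3: $10102.33, Part 4: $10102.33
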